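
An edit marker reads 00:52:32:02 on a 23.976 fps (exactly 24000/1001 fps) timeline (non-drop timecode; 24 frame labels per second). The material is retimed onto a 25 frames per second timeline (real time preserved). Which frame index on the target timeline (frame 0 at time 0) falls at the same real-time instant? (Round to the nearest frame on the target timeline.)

Source frame index: (0×3600 + 52×60 + 32) × 24 + 2 = 75650.
Real time: 75650 / (24000/1001) = 1514513/480 s.
Target frame: (1514513/480) × (25) = 7572565/96 ≈ 78880.885 → 78881.

frame 78881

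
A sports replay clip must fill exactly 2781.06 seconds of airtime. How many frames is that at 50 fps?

139053 frames

Frames = 2781.06 × 50 = 139053.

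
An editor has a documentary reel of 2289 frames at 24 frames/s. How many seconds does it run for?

95.375 seconds

Running time = 2289 / (24) = 95.375 s.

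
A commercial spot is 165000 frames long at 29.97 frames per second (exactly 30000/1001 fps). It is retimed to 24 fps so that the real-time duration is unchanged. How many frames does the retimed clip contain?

132132 frames

Target frames = source frames × (target rate / source rate) = 165000 × (24)/(30000/1001) = 165000 × 1001/1250 = 132132.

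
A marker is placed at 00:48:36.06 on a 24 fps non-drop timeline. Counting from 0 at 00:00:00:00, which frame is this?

69990

Total seconds to the label: (0 × 3600 + 48 × 60 + 36) = 2916.
Frame index = 2916 × 24 + 6 = 69990.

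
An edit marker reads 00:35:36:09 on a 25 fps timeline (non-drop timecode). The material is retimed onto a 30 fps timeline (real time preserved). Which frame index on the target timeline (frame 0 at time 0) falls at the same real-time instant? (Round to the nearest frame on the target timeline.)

Source frame index: (0×3600 + 35×60 + 36) × 25 + 9 = 53409.
Real time: 53409 / (25) = 53409/25 s.
Target frame: (53409/25) × (30) = 320454/5 ≈ 64090.800 → 64091.

frame 64091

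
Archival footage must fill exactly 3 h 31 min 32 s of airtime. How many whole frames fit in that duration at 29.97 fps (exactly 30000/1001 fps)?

3 h 31 min 32 s = 12692 s.
Frames = 12692 × 30000/1001 = 380760000/1001 ≈ 380379.6204.
Complete frames: 380379.

380379 frames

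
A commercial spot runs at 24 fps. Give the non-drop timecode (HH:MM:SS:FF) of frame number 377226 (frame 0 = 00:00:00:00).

377226 ÷ 24 = 15717 full seconds, remainder 18 frames.
15717 s = 4 h 21 min 57 s.
Timecode: 04:21:57:18.

04:21:57:18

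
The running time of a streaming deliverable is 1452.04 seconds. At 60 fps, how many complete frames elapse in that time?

87122 frames

Frames = 1452.04 × 60 = 435612/5 ≈ 87122.4000.
Complete frames: 87122.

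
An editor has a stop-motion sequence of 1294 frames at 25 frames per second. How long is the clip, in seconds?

Running time = 1294 / (25) = 51.76 s.

51.76 seconds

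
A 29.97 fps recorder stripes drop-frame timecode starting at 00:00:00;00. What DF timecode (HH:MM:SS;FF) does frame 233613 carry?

Ten DF minutes hold 17982 frames, so frame 233613 lies in block 12 (frames 215784–233765) with 17829 frames into that block.
The block's first minute is 1800 frames and the rest 1798 each; 17829 frames reaches minute 9, so 12 × 18 + 9 × 2 = 234 labels have been skipped so far.
Adding those back, label number 233613 + 234 = 233847 at 30 labels/s is 7794 s + 27 f = 2 h 9 min 54 s frame 27, i.e. 02:09:54;27.

02:09:54;27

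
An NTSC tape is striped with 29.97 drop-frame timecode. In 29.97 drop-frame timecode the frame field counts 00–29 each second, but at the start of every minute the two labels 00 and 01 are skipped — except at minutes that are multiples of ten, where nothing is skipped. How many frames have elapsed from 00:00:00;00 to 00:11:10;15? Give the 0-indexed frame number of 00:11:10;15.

As if non-drop at 30 labels/s: (0 × 3600 + 11 × 60 + 10) × 30 + 15 = 20115.
Minute boundaries passed: 11; those not divisible by 10: 11 − 1 = 10; dropped labels = 2 × 10 = 20.
Actual frame index = 20115 − 20 = 20095.

20095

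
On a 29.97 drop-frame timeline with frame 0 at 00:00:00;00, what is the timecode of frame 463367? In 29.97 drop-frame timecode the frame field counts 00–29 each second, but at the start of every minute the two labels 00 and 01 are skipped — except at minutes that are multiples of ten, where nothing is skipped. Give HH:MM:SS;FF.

04:17:41;01

Each 10-minute DF block holds 10 × 60 × 30 − 9 × 2 = 17982 frames. 463367 ÷ 17982 → 25 full blocks, remainder 13817.
Within the partial block the first minute is 1800 frames and each further minute 1798, so 7 further minute boundaries passed. Total skipped labels = 18 × 25 + 2 × 7 = 464.
Non-drop label index = 463367 + 464 = 463831; at 30 labels/s that is 04:17:41:01, i.e. DF 04:17:41;01.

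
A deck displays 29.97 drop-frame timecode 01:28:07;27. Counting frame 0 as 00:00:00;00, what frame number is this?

158477

As if non-drop at 30 labels/s: (1 × 3600 + 28 × 60 + 7) × 30 + 27 = 158637.
Minute boundaries passed: 88; those not divisible by 10: 88 − 8 = 80; dropped labels = 2 × 80 = 160.
Actual frame index = 158637 − 160 = 158477.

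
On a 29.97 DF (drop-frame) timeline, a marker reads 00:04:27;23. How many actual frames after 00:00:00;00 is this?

As if non-drop at 30 labels/s: (0 × 3600 + 4 × 60 + 27) × 30 + 23 = 8033.
Minute boundaries passed: 4; those not divisible by 10: 4 − 0 = 4; dropped labels = 2 × 4 = 8.
Actual frame index = 8033 − 8 = 8025.

8025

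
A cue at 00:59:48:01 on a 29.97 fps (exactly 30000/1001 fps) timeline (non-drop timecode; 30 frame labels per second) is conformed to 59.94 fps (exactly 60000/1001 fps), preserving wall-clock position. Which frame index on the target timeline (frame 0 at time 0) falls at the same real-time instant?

frame 215282

Source frame index: (0×3600 + 59×60 + 48) × 30 + 1 = 107641.
Real time: 107641 / (30000/1001) = 107748641/30000 s.
Target frame: (107748641/30000) × (60000/1001) = 215282.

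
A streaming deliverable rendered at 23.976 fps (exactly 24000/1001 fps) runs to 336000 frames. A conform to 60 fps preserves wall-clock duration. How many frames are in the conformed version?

840840 frames

Target frames = source frames × (target rate / source rate) = 336000 × (60)/(24000/1001) = 336000 × 1001/400 = 840840.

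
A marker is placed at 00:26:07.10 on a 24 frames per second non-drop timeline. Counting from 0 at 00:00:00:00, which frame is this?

Total seconds to the label: (0 × 3600 + 26 × 60 + 7) = 1567.
Frame index = 1567 × 24 + 10 = 37618.

frame 37618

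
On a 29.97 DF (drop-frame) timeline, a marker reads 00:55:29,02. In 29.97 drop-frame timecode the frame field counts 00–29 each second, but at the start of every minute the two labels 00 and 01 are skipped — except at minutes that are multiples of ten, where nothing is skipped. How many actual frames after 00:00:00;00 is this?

99772

As if non-drop at 30 labels/s: (0 × 3600 + 55 × 60 + 29) × 30 + 2 = 99872.
Minute boundaries passed: 55; those not divisible by 10: 55 − 5 = 50; dropped labels = 2 × 50 = 100.
Actual frame index = 99872 − 100 = 99772.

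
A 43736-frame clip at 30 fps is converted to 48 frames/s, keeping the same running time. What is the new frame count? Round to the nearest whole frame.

69978 frames

Frames at target rate = 43736 × (48) / (30) = 349888/5 ≈ 69977.600.
Nearest whole frame: 69978.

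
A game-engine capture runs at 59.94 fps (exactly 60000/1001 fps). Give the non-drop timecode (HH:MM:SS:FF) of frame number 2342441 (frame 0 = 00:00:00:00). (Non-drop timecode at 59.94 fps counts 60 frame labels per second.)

10:50:40:41

2342441 ÷ 60 = 39040 full seconds, remainder 41 frames.
39040 s = 10 h 50 min 40 s.
Timecode: 10:50:40:41.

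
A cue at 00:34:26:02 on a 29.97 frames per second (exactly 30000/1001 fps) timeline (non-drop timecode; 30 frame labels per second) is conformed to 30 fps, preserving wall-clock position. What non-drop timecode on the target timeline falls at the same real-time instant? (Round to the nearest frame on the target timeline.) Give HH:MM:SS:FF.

00:34:28:04

Source frame index: (0×3600 + 34×60 + 26) × 30 + 2 = 61982.
Real time: 61982 / (30000/1001) = 31021991/15000 s.
Target frame: (31021991/15000) × (30) = 31021991/500 ≈ 62043.982 → 62044.
At 30 labels/s: frame 62044 → 00:34:28:04.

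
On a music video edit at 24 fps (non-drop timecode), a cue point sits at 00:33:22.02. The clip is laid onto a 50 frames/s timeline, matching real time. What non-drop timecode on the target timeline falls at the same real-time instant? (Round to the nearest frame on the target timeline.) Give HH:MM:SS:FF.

00:33:22:04

Source frame index: (0×3600 + 33×60 + 22) × 24 + 2 = 48050.
Real time: 48050 / (24) = 24025/12 s.
Target frame: (24025/12) × (50) = 600625/6 ≈ 100104.167 → 100104.
At 50 labels/s: frame 100104 → 00:33:22:04.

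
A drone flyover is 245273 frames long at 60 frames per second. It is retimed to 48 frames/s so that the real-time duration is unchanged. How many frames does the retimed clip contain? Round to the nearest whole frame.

Frames at target rate = 245273 × (48) / (60) = 981092/5 ≈ 196218.400.
Nearest whole frame: 196218.

196218 frames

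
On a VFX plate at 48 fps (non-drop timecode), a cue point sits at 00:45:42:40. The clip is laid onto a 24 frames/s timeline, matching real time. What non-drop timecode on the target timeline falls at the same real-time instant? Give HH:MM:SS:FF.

00:45:42:20

Source frame index: (0×3600 + 45×60 + 42) × 48 + 40 = 131656.
Real time: 131656 / (48) = 16457/6 s.
Target frame: (16457/6) × (24) = 65828.
At 24 labels/s: frame 65828 → 00:45:42:20.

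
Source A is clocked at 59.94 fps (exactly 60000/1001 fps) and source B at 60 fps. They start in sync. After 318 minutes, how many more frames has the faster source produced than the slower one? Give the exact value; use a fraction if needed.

318 min = 19080 s.
A emits 60000/1001 × 19080 = 1144800000/1001 frames; B emits 60 × 19080 = 1144800.
Difference = 1144800/1001 frames (≈ 1143.6563); B is ahead of A.

1144800/1001 frames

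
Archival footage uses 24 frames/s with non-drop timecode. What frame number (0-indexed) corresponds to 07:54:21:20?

683084

Total seconds to the label: (7 × 3600 + 54 × 60 + 21) = 28461.
Frame index = 28461 × 24 + 20 = 683084.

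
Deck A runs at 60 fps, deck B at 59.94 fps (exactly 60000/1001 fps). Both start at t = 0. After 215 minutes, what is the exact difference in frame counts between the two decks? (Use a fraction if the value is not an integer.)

215 min = 12900 s.
A emits 60 × 12900 = 774000 frames; B emits 60000/1001 × 12900 = 774000000/1001.
Difference = 774000/1001 frames (≈ 773.2268); B is behind A.

774000/1001 frames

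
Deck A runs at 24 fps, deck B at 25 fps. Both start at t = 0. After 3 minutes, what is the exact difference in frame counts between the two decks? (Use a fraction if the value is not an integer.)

180 frames

3 min = 180 s.
A emits 24 × 180 = 4320 frames; B emits 25 × 180 = 4500.
Difference = 180 frames; B is ahead of A.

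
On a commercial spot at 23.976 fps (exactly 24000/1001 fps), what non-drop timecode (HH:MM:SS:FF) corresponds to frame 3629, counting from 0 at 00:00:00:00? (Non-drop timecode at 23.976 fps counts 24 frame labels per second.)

3629 ÷ 24 = 151 full seconds, remainder 5 frames.
151 s = 0 h 2 min 31 s.
Timecode: 00:02:31:05.

00:02:31:05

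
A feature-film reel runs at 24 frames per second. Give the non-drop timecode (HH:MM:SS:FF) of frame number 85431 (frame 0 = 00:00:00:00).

00:59:19:15

85431 ÷ 24 = 3559 full seconds, remainder 15 frames.
3559 s = 0 h 59 min 19 s.
Timecode: 00:59:19:15.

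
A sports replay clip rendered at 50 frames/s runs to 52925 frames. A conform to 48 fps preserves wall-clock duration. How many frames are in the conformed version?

Target frames = source frames × (target rate / source rate) = 52925 × (48)/(50) = 52925 × 24/25 = 50808.

50808 frames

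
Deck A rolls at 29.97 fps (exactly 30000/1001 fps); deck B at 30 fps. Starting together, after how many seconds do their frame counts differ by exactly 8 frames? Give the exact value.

The gap grows by |30 − 30000/1001| = 30/1001 frames per second.
Time for a 8-frame gap: 8 ÷ (30/1001) = 4004/15 s.

4004/15 seconds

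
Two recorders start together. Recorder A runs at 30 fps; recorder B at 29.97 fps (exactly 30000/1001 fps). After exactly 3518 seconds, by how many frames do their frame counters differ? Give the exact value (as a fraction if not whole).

A emits 30 × 3518 = 105540 frames; B emits 30000/1001 × 3518 = 105540000/1001.
Difference = 105540/1001 frames (≈ 105.4346); B is behind A.

105540/1001 frames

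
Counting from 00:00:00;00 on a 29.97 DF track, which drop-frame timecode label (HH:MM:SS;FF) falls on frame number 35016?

Ten DF minutes hold 17982 frames, so frame 35016 lies in block 1 (frames 17982–35963) with 17034 frames into that block.
The block's first minute is 1800 frames and the rest 1798 each; 17034 frames reaches minute 9, so 1 × 18 + 9 × 2 = 36 labels have been skipped so far.
Adding those back, label number 35016 + 36 = 35052 at 30 labels/s is 1168 s + 12 f = 0 h 19 min 28 s frame 12, i.e. 00:19:28;12.

00:19:28;12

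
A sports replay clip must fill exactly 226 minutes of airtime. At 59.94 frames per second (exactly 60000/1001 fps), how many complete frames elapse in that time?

812787 frames

226 min = 13560 s.
Frames = 13560 × 60000/1001 = 813600000/1001 ≈ 812787.2128.
Complete frames: 812787.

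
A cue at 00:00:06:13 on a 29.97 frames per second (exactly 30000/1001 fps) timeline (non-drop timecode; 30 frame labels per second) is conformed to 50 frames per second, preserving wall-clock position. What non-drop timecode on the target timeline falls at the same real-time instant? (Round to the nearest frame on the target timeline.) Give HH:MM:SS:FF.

00:00:06:22

Source frame index: (0×3600 + 0×60 + 6) × 30 + 13 = 193.
Real time: 193 / (30000/1001) = 193193/30000 s.
Target frame: (193193/30000) × (50) = 193193/600 ≈ 321.988 → 322.
At 50 labels/s: frame 322 → 00:00:06:22.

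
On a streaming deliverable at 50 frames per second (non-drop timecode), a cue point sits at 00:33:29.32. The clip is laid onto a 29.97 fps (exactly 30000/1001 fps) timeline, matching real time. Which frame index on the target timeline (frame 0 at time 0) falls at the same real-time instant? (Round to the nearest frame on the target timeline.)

Source frame index: (0×3600 + 33×60 + 29) × 50 + 32 = 100482.
Real time: 100482 / (50) = 50241/25 s.
Target frame: (50241/25) × (30000/1001) = 60289200/1001 ≈ 60228.971 → 60229.

frame 60229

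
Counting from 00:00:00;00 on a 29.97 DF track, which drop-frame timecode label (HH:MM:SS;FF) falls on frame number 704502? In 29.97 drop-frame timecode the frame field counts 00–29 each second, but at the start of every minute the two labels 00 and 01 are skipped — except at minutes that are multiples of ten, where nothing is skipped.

06:31:46;26

Ten DF minutes hold 17982 frames, so frame 704502 lies in block 39 (frames 701298–719279) with 3204 frames into that block.
The block's first minute is 1800 frames and the rest 1798 each; 3204 frames reaches minute 1, so 39 × 18 + 1 × 2 = 704 labels have been skipped so far.
Adding those back, label number 704502 + 704 = 705206 at 30 labels/s is 23506 s + 26 f = 6 h 31 min 46 s frame 26, i.e. 06:31:46;26.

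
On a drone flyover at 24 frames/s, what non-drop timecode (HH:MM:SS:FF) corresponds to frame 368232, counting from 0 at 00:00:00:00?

368232 ÷ 24 = 15343 full seconds, remainder 0 frames.
15343 s = 4 h 15 min 43 s.
Timecode: 04:15:43:00.

04:15:43:00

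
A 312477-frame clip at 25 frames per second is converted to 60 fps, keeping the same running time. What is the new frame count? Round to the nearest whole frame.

749945 frames

Frames at target rate = 312477 × (60) / (25) = 3749724/5 ≈ 749944.800.
Nearest whole frame: 749945.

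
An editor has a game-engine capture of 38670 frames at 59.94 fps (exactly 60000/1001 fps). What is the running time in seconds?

Running time = 38670 / (60000/1001) = 645.1445 s.

645.1445 seconds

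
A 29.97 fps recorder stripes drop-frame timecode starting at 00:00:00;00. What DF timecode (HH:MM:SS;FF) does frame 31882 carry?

00:17:43;24

Each 10-minute DF block holds 10 × 60 × 30 − 9 × 2 = 17982 frames. 31882 ÷ 17982 → 1 full block, remainder 13900.
Within the partial block the first minute is 1800 frames and each further minute 1798, so 7 further minute boundaries passed. Total skipped labels = 18 × 1 + 2 × 7 = 32.
Non-drop label index = 31882 + 32 = 31914; at 30 labels/s that is 00:17:43:24, i.e. DF 00:17:43;24.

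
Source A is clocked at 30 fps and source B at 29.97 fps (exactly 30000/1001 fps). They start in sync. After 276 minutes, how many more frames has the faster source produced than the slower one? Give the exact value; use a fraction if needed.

496800/1001 frames

276 min = 16560 s.
A emits 30 × 16560 = 496800 frames; B emits 30000/1001 × 16560 = 496800000/1001.
Difference = 496800/1001 frames (≈ 496.3037); B is behind A.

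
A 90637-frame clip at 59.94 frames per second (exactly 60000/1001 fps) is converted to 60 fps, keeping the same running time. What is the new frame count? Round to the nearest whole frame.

90728 frames

Frames at target rate = 90637 × (60) / (60000/1001) = 90727637/1000 ≈ 90727.637.
Nearest whole frame: 90728.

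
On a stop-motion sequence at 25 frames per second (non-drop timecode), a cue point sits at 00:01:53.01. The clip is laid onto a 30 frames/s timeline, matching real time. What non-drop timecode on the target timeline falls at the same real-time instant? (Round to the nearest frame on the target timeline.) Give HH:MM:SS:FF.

Source frame index: (0×3600 + 1×60 + 53) × 25 + 1 = 2826.
Real time: 2826 / (25) = 2826/25 s.
Target frame: (2826/25) × (30) = 16956/5 ≈ 3391.200 → 3391.
At 30 labels/s: frame 3391 → 00:01:53:01.

00:01:53:01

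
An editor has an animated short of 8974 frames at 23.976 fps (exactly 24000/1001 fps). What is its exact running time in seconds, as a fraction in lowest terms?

Running time = 8974 ÷ (24000/1001) = 8974 × 1001/24000 = 4491487/12000 s.

4491487/12000 seconds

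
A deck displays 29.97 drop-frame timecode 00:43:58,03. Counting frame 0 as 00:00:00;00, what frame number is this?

As if non-drop at 30 labels/s: (0 × 3600 + 43 × 60 + 58) × 30 + 3 = 79143.
Minute boundaries passed: 43; those not divisible by 10: 43 − 4 = 39; dropped labels = 2 × 39 = 78.
Actual frame index = 79143 − 78 = 79065.

79065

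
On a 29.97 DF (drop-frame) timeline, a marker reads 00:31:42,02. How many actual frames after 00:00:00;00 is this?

As if non-drop at 30 labels/s: (0 × 3600 + 31 × 60 + 42) × 30 + 2 = 57062.
Minute boundaries passed: 31; those not divisible by 10: 31 − 3 = 28; dropped labels = 2 × 28 = 56.
Actual frame index = 57062 − 56 = 57006.

57006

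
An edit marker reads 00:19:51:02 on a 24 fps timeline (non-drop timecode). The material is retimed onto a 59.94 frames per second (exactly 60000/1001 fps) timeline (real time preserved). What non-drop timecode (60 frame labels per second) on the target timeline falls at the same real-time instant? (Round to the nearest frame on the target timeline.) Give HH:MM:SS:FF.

Source frame index: (0×3600 + 19×60 + 51) × 24 + 2 = 28586.
Real time: 28586 / (24) = 14293/12 s.
Target frame: (14293/12) × (60000/1001) = 71465000/1001 ≈ 71393.606 → 71394.
At 60 labels/s: frame 71394 → 00:19:49:54.

00:19:49:54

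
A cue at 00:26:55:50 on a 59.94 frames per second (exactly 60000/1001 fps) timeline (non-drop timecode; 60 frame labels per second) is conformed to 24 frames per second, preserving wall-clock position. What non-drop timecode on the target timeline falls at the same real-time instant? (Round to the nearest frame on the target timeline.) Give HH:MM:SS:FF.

00:26:57:11

Source frame index: (0×3600 + 26×60 + 55) × 60 + 50 = 96950.
Real time: 96950 / (60000/1001) = 1940939/1200 s.
Target frame: (1940939/1200) × (24) = 1940939/50 ≈ 38818.780 → 38819.
At 24 labels/s: frame 38819 → 00:26:57:11.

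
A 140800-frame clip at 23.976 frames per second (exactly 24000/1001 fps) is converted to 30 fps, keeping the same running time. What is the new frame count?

176176 frames

Target frames = source frames × (target rate / source rate) = 140800 × (30)/(24000/1001) = 140800 × 1001/800 = 176176.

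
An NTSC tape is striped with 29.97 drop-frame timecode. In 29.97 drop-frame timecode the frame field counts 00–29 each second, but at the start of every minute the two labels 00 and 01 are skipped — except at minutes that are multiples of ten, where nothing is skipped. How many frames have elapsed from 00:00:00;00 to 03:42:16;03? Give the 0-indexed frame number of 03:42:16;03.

As if non-drop at 30 labels/s: (3 × 3600 + 42 × 60 + 16) × 30 + 3 = 400083.
Minute boundaries passed: 222; those not divisible by 10: 222 − 22 = 200; dropped labels = 2 × 200 = 400.
Actual frame index = 400083 − 400 = 399683.

399683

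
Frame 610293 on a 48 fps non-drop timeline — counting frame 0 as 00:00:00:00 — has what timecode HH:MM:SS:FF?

610293 ÷ 48 = 12714 full seconds, remainder 21 frames.
12714 s = 3 h 31 min 54 s.
Timecode: 03:31:54:21.

03:31:54:21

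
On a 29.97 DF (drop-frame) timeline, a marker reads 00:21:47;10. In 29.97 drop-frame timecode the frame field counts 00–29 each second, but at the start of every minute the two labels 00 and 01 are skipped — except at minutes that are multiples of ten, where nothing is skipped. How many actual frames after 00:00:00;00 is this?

As if non-drop at 30 labels/s: (0 × 3600 + 21 × 60 + 47) × 30 + 10 = 39220.
Minute boundaries passed: 21; those not divisible by 10: 21 − 2 = 19; dropped labels = 2 × 19 = 38.
Actual frame index = 39220 − 38 = 39182.

39182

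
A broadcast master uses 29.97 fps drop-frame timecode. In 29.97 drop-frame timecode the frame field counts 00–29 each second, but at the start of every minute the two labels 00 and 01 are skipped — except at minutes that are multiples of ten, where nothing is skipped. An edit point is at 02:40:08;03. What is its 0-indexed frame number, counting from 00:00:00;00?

287955

As if non-drop at 30 labels/s: (2 × 3600 + 40 × 60 + 8) × 30 + 3 = 288243.
Minute boundaries passed: 160; those not divisible by 10: 160 − 16 = 144; dropped labels = 2 × 144 = 288.
Actual frame index = 288243 − 288 = 287955.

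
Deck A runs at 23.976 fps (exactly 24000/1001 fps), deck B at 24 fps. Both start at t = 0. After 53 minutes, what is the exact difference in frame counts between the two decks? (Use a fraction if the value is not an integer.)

76320/1001 frames

53 min = 3180 s.
A emits 24000/1001 × 3180 = 76320000/1001 frames; B emits 24 × 3180 = 76320.
Difference = 76320/1001 frames (≈ 76.2438); B is ahead of A.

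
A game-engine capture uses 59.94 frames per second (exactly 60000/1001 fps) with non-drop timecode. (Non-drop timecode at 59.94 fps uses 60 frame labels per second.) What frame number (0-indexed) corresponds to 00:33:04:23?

frame 119063

Total seconds to the label: (0 × 3600 + 33 × 60 + 4) = 1984.
Frame index = 1984 × 60 + 23 = 119063.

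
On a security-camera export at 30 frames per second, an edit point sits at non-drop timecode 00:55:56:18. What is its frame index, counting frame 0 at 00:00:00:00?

Total seconds to the label: (0 × 3600 + 55 × 60 + 56) = 3356.
Frame index = 3356 × 30 + 18 = 100698.

frame 100698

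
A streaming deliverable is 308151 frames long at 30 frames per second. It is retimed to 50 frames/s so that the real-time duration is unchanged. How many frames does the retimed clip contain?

513585 frames

Target frames = source frames × (target rate / source rate) = 308151 × (50)/(30) = 308151 × 5/3 = 513585.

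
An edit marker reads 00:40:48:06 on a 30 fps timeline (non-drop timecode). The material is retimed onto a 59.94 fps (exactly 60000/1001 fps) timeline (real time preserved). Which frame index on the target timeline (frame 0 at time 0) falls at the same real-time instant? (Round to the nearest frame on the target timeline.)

Source frame index: (0×3600 + 40×60 + 48) × 30 + 6 = 73446.
Real time: 73446 / (30) = 12241/5 s.
Target frame: (12241/5) × (60000/1001) = 146892000/1001 ≈ 146745.255 → 146745.

frame 146745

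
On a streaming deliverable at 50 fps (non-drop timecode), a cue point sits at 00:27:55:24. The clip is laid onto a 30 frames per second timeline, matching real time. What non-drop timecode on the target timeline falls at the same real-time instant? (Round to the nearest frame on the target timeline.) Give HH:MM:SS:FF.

Source frame index: (0×3600 + 27×60 + 55) × 50 + 24 = 83774.
Real time: 83774 / (50) = 41887/25 s.
Target frame: (41887/25) × (30) = 251322/5 ≈ 50264.400 → 50264.
At 30 labels/s: frame 50264 → 00:27:55:14.

00:27:55:14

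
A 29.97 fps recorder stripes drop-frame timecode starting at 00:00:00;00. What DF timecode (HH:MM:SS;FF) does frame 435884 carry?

04:02:24;00

Each 10-minute DF block holds 10 × 60 × 30 − 9 × 2 = 17982 frames. 435884 ÷ 17982 → 24 full blocks, remainder 4316.
Within the partial block the first minute is 1800 frames and each further minute 1798, so 2 further minute boundaries passed. Total skipped labels = 18 × 24 + 2 × 2 = 436.
Non-drop label index = 435884 + 436 = 436320; at 30 labels/s that is 04:02:24:00, i.e. DF 04:02:24;00.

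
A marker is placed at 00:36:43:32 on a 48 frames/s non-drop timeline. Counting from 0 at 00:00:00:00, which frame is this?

frame 105776

Total seconds to the label: (0 × 3600 + 36 × 60 + 43) = 2203.
Frame index = 2203 × 48 + 32 = 105776.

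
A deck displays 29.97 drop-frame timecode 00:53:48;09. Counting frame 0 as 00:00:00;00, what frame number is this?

As if non-drop at 30 labels/s: (0 × 3600 + 53 × 60 + 48) × 30 + 9 = 96849.
Minute boundaries passed: 53; those not divisible by 10: 53 − 5 = 48; dropped labels = 2 × 48 = 96.
Actual frame index = 96849 − 96 = 96753.

96753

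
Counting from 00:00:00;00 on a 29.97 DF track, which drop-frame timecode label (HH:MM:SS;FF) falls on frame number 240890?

Each 10-minute DF block holds 10 × 60 × 30 − 9 × 2 = 17982 frames. 240890 ÷ 17982 → 13 full blocks, remainder 7124.
Within the partial block the first minute is 1800 frames and each further minute 1798, so 3 further minute boundaries passed. Total skipped labels = 18 × 13 + 2 × 3 = 240.
Non-drop label index = 240890 + 240 = 241130; at 30 labels/s that is 02:13:57:20, i.e. DF 02:13:57;20.

02:13:57;20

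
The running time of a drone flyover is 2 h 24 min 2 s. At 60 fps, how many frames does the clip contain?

2 h 24 min 2 s = 8642 s.
Frames = 8642 × 60 = 518520.

518520 frames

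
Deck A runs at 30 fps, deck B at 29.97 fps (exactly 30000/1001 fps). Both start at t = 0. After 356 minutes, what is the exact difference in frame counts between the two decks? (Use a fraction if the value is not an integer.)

640800/1001 frames

356 min = 21360 s.
A emits 30 × 21360 = 640800 frames; B emits 30000/1001 × 21360 = 640800000/1001.
Difference = 640800/1001 frames (≈ 640.1598); B is behind A.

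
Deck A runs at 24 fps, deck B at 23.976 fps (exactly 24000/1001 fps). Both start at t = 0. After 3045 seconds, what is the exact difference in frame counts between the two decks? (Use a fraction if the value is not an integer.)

A emits 24 × 3045 = 73080 frames; B emits 24000/1001 × 3045 = 10440000/143.
Difference = 10440/143 frames (≈ 73.0070); B is behind A.

10440/143 frames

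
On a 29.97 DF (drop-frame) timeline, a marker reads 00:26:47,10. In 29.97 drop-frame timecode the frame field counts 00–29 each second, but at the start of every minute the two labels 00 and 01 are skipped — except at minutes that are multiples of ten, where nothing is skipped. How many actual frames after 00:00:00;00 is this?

Complete 10-minute blocks: 2, each 17982 frames → 35964.
Remaining 6 whole minutes in the current block: 1800 + 5 × 1798 = 10790 frames.
Within the current minute: 47 × 30 + 10 − 2 = 1418 (labels ;00/;01 skipped at this minute). Total = 35964 + 10790 + 1418 = 48172.

48172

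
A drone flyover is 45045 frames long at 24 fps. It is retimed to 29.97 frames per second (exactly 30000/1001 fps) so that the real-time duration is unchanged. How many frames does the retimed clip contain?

56250 frames

Target frames = source frames × (target rate / source rate) = 45045 × (30000/1001)/(24) = 45045 × 1250/1001 = 56250.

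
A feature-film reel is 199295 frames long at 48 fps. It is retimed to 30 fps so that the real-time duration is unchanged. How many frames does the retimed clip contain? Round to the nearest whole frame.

Frames at target rate = 199295 × (30) / (48) = 996475/8 ≈ 124559.375.
Nearest whole frame: 124559.

124559 frames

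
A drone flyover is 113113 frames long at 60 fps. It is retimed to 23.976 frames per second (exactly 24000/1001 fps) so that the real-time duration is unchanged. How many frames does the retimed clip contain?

Target frames = source frames × (target rate / source rate) = 113113 × (24000/1001)/(60) = 113113 × 400/1001 = 45200.

45200 frames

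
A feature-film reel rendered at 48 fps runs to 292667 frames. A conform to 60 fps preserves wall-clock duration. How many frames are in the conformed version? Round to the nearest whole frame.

365834 frames

Frames at target rate = 292667 × (60) / (48) = 1463335/4 ≈ 365833.750.
Nearest whole frame: 365834.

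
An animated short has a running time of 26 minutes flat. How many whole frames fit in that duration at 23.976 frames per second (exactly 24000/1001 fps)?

26 min = 1560 s.
Frames = 1560 × 24000/1001 = 2880000/77 ≈ 37402.5974.
Complete frames: 37402.

37402 frames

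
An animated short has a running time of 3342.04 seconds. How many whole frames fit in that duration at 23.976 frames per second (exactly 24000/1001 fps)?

80128 frames

Frames = 3342.04 × 24000/1001 = 6169920/77 ≈ 80128.8312.
Complete frames: 80128.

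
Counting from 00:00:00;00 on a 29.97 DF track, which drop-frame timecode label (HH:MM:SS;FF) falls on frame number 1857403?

17:12:55;11

Each 10-minute DF block holds 10 × 60 × 30 − 9 × 2 = 17982 frames. 1857403 ÷ 17982 → 103 full blocks, remainder 5257.
Within the partial block the first minute is 1800 frames and each further minute 1798, so 2 further minute boundaries passed. Total skipped labels = 18 × 103 + 2 × 2 = 1858.
Non-drop label index = 1857403 + 1858 = 1859261; at 30 labels/s that is 17:12:55:11, i.e. DF 17:12:55;11.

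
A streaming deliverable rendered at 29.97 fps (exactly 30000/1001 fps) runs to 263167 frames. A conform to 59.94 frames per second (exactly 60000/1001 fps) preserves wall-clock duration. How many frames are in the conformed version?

526334 frames

Target frames = source frames × (target rate / source rate) = 263167 × (60000/1001)/(30000/1001) = 263167 × 2 = 526334.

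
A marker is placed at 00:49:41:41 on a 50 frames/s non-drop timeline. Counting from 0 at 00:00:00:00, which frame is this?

149091

Total seconds to the label: (0 × 3600 + 49 × 60 + 41) = 2981.
Frame index = 2981 × 50 + 41 = 149091.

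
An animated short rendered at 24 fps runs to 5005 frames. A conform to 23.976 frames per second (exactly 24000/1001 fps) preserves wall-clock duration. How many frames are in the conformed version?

Target frames = source frames × (target rate / source rate) = 5005 × (24000/1001)/(24) = 5005 × 1000/1001 = 5000.

5000 frames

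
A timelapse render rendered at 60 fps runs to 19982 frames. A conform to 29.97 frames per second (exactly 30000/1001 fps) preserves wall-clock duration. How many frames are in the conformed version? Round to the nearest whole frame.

9981 frames

Frames at target rate = 19982 × (30000/1001) / (60) = 9991000/1001 ≈ 9981.019.
Nearest whole frame: 9981.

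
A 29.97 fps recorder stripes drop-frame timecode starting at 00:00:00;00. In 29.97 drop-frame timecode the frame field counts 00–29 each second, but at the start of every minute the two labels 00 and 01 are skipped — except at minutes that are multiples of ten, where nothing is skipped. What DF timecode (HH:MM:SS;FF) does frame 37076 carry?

Each 10-minute DF block holds 10 × 60 × 30 − 9 × 2 = 17982 frames. 37076 ÷ 17982 → 2 full blocks, remainder 1112.
Within the partial block the first minute is 1800 frames and each further minute 1798, so 0 further minute boundaries passed. Total skipped labels = 18 × 2 + 2 × 0 = 36.
Non-drop label index = 37076 + 36 = 37112; at 30 labels/s that is 00:20:37:02, i.e. DF 00:20:37;02.

00:20:37;02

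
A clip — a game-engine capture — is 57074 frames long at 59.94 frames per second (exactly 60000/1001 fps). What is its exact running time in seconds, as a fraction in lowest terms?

28565537/30000 seconds

Running time = 57074 ÷ (60000/1001) = 57074 × 1001/60000 = 28565537/30000 s.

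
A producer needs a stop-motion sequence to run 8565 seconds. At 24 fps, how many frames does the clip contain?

205560 frames

Frames = 8565 × 24 = 205560.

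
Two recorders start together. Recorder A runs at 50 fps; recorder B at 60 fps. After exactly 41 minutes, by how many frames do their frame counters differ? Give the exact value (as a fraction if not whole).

41 min = 2460 s.
A emits 50 × 2460 = 123000 frames; B emits 60 × 2460 = 147600.
Difference = 24600 frames; B is ahead of A.

24600 frames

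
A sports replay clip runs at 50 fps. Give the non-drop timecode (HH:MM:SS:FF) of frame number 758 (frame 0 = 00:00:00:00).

758 ÷ 50 = 15 full seconds, remainder 8 frames.
15 s = 0 h 0 min 15 s.
Timecode: 00:00:15:08.

00:00:15:08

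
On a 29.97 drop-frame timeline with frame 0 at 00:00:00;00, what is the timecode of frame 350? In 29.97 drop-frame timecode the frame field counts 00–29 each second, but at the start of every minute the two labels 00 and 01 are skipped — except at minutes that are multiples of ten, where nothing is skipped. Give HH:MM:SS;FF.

Each 10-minute DF block holds 10 × 60 × 30 − 9 × 2 = 17982 frames. 350 ÷ 17982 → 0 full blocks, remainder 350.
Within the partial block the first minute is 1800 frames and each further minute 1798, so 0 further minute boundaries passed. Total skipped labels = 18 × 0 + 2 × 0 = 0.
Non-drop label index = 350 + 0 = 350; at 30 labels/s that is 00:00:11:20, i.e. DF 00:00:11;20.

00:00:11;20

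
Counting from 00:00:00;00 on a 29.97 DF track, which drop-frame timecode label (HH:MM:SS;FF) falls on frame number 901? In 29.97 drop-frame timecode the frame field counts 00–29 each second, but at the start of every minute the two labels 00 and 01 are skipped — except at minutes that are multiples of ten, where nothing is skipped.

00:00:30;01

Ten DF minutes hold 17982 frames, so frame 901 lies in block 0 (frames 0–17981) with 901 frames into that block.
The block's first minute is 1800 frames and the rest 1798 each; 901 frames reaches minute 0, so 0 × 18 + 0 × 2 = 0 labels have been skipped so far.
Adding those back, label number 901 + 0 = 901 at 30 labels/s is 30 s + 1 f = 0 h 0 min 30 s frame 1, i.e. 00:00:30;01.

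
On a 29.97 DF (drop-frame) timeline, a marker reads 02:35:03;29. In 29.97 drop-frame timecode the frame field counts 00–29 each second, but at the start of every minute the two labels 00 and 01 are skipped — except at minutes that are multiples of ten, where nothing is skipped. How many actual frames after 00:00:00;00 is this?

278839

As if non-drop at 30 labels/s: (2 × 3600 + 35 × 60 + 3) × 30 + 29 = 279119.
Minute boundaries passed: 155; those not divisible by 10: 155 − 15 = 140; dropped labels = 2 × 140 = 280.
Actual frame index = 279119 − 280 = 278839.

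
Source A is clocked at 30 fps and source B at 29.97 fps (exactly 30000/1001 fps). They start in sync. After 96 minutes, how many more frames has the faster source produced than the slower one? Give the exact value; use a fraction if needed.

172800/1001 frames

96 min = 5760 s.
A emits 30 × 5760 = 172800 frames; B emits 30000/1001 × 5760 = 172800000/1001.
Difference = 172800/1001 frames (≈ 172.6274); B is behind A.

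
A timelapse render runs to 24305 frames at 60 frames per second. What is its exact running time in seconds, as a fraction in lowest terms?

4861/12 seconds

Running time = 24305 ÷ (60) = 24305 × 1/60 = 4861/12 s.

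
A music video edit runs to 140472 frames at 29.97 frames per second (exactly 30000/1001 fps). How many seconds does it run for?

4687.0824 seconds

Running time = 140472 / (30000/1001) = 4687.0824 s.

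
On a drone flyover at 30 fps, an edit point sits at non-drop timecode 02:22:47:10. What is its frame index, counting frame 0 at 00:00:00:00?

257020

Total seconds to the label: (2 × 3600 + 22 × 60 + 47) = 8567.
Frame index = 8567 × 30 + 10 = 257020.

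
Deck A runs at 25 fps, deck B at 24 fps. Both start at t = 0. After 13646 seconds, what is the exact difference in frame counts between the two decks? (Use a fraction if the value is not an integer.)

A emits 25 × 13646 = 341150 frames; B emits 24 × 13646 = 327504.
Difference = 13646 frames; B is behind A.

13646 frames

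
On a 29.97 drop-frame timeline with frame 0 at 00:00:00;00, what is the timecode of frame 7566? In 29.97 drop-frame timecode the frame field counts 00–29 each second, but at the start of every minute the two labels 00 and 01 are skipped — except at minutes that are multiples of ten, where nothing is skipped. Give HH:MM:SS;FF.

00:04:12;14

Each 10-minute DF block holds 10 × 60 × 30 − 9 × 2 = 17982 frames. 7566 ÷ 17982 → 0 full blocks, remainder 7566.
Within the partial block the first minute is 1800 frames and each further minute 1798, so 4 further minute boundaries passed. Total skipped labels = 18 × 0 + 2 × 4 = 8.
Non-drop label index = 7566 + 8 = 7574; at 30 labels/s that is 00:04:12:14, i.e. DF 00:04:12;14.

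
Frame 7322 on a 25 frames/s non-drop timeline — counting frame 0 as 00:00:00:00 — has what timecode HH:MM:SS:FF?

7322 ÷ 25 = 292 full seconds, remainder 22 frames.
292 s = 0 h 4 min 52 s.
Timecode: 00:04:52:22.

00:04:52:22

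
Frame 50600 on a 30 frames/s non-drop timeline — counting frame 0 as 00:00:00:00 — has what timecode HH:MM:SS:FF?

00:28:06:20

50600 ÷ 30 = 1686 full seconds, remainder 20 frames.
1686 s = 0 h 28 min 6 s.
Timecode: 00:28:06:20.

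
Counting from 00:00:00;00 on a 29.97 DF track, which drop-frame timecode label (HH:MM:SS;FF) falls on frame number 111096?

01:01:46;26

Each 10-minute DF block holds 10 × 60 × 30 − 9 × 2 = 17982 frames. 111096 ÷ 17982 → 6 full blocks, remainder 3204.
Within the partial block the first minute is 1800 frames and each further minute 1798, so 1 further minute boundary passed. Total skipped labels = 18 × 6 + 2 × 1 = 110.
Non-drop label index = 111096 + 110 = 111206; at 30 labels/s that is 01:01:46:26, i.e. DF 01:01:46;26.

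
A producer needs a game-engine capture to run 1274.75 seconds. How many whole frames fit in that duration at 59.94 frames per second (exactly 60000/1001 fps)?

Frames = 1274.75 × 60000/1001 = 76485000/1001 ≈ 76408.5914.
Complete frames: 76408.

76408 frames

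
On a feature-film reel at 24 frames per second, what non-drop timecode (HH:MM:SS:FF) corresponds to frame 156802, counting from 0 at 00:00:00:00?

01:48:53:10

156802 ÷ 24 = 6533 full seconds, remainder 10 frames.
6533 s = 1 h 48 min 53 s.
Timecode: 01:48:53:10.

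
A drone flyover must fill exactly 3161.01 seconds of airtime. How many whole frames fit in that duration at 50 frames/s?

158050 frames

Frames = 3161.01 × 50 = 316101/2 ≈ 158050.5000.
Complete frames: 158050.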